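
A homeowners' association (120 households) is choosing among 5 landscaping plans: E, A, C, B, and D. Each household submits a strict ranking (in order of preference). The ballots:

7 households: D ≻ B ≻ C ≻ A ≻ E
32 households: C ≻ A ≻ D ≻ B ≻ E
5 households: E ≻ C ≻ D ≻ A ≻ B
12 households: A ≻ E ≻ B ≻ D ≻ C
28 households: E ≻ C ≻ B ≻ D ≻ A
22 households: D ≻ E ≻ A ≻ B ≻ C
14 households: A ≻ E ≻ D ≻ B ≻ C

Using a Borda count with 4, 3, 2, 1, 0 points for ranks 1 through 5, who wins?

E: 7·0 + 32·0 + 5·4 + 12·3 + 28·4 + 22·3 + 14·3 = 276
A: 7·1 + 32·3 + 5·1 + 12·4 + 28·0 + 22·2 + 14·4 = 256
C: 7·2 + 32·4 + 5·3 + 12·0 + 28·3 + 22·0 + 14·0 = 241
B: 7·3 + 32·1 + 5·0 + 12·2 + 28·2 + 22·1 + 14·1 = 169
D: 7·4 + 32·2 + 5·2 + 12·1 + 28·1 + 22·4 + 14·2 = 258
E has the highest Borda score (276).

E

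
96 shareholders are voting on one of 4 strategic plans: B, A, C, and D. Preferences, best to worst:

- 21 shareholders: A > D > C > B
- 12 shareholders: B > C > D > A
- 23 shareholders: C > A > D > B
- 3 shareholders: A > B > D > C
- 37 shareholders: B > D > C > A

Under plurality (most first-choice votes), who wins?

B

First-place votes: B 49, A 24, C 23, D 0.
B has the most first-place votes.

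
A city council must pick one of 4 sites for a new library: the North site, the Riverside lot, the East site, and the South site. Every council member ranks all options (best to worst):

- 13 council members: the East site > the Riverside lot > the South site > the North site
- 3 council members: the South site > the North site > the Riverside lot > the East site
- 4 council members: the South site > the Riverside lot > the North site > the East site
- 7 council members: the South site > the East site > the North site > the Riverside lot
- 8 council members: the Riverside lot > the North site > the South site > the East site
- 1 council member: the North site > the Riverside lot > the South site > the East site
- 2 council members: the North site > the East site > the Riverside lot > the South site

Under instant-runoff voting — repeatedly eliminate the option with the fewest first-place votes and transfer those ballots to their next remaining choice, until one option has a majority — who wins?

the South site

Round 1: the North site 3, the Riverside lot 8, the East site 13, the South site 14. Eliminate the North site.
Round 2: the Riverside lot 9, the East site 15, the South site 14. Eliminate the Riverside lot.
Round 3: the East site 15, the South site 23. The South site has a majority.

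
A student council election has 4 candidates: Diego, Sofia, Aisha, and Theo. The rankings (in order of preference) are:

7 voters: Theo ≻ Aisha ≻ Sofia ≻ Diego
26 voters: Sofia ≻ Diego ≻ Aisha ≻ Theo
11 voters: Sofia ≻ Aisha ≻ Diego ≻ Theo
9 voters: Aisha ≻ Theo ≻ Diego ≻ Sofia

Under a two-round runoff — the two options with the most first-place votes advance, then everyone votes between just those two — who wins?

Sofia

Round 1 first-place votes: Diego 0, Sofia 37, Aisha 9, Theo 7.
Sofia and Aisha advance.
Runoff: Sofia is preferred to Aisha by 37 voters; Aisha by 16.
Sofia wins the runoff.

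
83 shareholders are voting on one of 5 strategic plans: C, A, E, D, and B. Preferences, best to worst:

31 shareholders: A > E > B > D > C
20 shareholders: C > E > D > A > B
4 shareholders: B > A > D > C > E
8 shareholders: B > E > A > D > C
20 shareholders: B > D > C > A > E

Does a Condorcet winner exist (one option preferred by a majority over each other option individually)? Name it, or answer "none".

A vs C: 43–40 for A.
A vs E: 55–28 for A.
A vs D: 43–40 for A.
A vs B: 51–32 for A.
A beats every other option head-to-head.

A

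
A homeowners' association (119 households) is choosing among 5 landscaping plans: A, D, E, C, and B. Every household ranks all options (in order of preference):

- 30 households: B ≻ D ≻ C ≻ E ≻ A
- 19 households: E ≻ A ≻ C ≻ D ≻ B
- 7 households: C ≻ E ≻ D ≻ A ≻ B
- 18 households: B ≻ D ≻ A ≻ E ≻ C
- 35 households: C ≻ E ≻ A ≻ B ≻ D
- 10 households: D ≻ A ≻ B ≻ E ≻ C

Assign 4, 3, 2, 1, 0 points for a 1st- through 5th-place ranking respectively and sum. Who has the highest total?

A: 30·0 + 19·3 + 7·1 + 18·2 + 35·2 + 10·3 = 200
D: 30·3 + 19·1 + 7·2 + 18·3 + 35·0 + 10·4 = 217
E: 30·1 + 19·4 + 7·3 + 18·1 + 35·3 + 10·1 = 260
C: 30·2 + 19·2 + 7·4 + 18·0 + 35·4 + 10·0 = 266
B: 30·4 + 19·0 + 7·0 + 18·4 + 35·1 + 10·2 = 247
C has the highest Borda score (266).

C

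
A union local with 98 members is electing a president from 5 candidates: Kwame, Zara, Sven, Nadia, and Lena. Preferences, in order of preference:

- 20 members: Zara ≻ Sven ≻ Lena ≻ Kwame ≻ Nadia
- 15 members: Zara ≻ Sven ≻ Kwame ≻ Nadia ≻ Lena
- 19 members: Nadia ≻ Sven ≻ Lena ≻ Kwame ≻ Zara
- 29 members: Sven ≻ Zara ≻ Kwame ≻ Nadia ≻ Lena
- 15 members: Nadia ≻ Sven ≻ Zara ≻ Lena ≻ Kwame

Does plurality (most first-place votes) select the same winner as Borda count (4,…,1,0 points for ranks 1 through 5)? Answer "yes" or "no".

Plurality — first-place votes: Kwame 0, Zara 35, Sven 29, Nadia 34, Lena 0. Winner: Zara.
Borda — scores: Kwame 127, Zara 257, Sven 323, Nadia 180, Lena 93. Winner: Sven.
The two methods disagree.

no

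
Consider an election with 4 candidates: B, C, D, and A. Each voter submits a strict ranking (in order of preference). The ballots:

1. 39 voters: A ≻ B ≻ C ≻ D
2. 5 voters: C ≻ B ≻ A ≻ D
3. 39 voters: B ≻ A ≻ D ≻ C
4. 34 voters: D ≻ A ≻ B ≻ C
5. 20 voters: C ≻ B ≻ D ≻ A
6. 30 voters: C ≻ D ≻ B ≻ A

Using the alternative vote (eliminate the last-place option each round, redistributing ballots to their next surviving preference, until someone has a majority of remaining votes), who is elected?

Round 1: B 39, C 55, D 34, A 39. Eliminate D.
Round 2: B 39, C 55, A 73. Eliminate B.
Round 3: C 55, A 112. A has a majority.

A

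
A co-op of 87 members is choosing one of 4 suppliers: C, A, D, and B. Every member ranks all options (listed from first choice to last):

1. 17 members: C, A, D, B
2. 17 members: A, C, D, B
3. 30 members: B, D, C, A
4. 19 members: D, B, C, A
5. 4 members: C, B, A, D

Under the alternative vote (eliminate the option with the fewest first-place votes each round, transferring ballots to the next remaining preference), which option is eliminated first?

Round 1: C 21, A 17, D 19, B 30. Eliminate A.

A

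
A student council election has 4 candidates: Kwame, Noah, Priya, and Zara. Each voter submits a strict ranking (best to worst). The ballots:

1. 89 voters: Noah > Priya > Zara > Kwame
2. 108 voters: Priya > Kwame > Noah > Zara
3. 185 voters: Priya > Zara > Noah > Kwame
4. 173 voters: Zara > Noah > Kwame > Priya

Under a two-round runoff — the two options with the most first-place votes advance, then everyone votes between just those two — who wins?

Round 1 first-place votes: Kwame 0, Noah 89, Priya 293, Zara 173.
Priya and Zara advance.
Runoff: Priya is preferred to Zara by 382 voters; Zara by 173.
Priya wins the runoff.

Priya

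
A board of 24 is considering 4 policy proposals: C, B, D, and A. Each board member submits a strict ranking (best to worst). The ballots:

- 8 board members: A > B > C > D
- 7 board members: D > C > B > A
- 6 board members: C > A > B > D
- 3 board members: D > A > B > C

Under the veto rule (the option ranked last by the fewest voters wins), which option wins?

B

Last-place votes: C 3, B 0, D 14, A 7.
B is ranked last by the fewest voters, so B wins.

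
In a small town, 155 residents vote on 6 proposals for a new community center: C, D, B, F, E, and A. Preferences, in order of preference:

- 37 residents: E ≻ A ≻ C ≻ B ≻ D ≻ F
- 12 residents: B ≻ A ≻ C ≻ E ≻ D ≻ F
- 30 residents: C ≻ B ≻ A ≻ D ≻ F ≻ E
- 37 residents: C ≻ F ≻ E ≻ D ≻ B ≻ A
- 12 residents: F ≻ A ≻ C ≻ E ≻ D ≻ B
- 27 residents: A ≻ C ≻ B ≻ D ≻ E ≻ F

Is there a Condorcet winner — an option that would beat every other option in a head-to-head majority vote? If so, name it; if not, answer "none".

none

Checking pairwise contests:
A beats C 88–67.
C beats D 155–0.
C beats B 143–12.
C beats F 143–12.
C beats E 118–37.
B beats A 79–76.
Every option loses at least one head-to-head, so there is no Condorcet winner.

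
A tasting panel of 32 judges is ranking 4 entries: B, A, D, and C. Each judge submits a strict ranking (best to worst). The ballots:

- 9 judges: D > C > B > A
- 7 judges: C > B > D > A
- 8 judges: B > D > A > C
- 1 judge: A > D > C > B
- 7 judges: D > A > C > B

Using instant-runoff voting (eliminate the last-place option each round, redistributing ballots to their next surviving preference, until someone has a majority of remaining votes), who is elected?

D

Round 1: B 8, A 1, D 16, C 7. Eliminate A.
Round 2: B 8, D 17, C 7. D has a majority.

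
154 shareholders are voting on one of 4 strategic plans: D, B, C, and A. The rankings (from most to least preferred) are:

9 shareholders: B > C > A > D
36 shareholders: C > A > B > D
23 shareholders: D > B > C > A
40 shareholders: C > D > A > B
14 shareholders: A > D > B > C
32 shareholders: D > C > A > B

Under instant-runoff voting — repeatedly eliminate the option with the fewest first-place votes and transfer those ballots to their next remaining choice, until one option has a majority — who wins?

Round 1: D 55, B 9, C 76, A 14. Eliminate B.
Round 2: D 55, C 85, A 14. C has a majority.

C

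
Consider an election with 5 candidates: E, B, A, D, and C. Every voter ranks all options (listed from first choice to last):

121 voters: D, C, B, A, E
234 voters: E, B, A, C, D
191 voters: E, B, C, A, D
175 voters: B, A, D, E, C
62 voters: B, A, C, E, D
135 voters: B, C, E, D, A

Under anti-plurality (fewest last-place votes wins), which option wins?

B

Last-place votes: E 121, B 0, A 135, D 487, C 175.
B is ranked last by the fewest voters, so B wins.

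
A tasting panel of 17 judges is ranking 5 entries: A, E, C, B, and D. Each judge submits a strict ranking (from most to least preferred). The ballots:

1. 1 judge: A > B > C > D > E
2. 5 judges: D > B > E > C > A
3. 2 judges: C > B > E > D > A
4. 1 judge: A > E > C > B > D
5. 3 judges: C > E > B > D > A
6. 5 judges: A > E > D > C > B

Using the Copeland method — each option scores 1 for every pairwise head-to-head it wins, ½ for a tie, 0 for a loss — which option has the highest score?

E

A: loses to E, C, B, and D → score 0.
E: beats A, C, B, and D → score 4.
C: beats A and B; loses to E and D → score 2.
B: beats A; loses to E, C, and D → score 1.
D: beats A, C, and B; loses to E → score 3.
E has the best pairwise record.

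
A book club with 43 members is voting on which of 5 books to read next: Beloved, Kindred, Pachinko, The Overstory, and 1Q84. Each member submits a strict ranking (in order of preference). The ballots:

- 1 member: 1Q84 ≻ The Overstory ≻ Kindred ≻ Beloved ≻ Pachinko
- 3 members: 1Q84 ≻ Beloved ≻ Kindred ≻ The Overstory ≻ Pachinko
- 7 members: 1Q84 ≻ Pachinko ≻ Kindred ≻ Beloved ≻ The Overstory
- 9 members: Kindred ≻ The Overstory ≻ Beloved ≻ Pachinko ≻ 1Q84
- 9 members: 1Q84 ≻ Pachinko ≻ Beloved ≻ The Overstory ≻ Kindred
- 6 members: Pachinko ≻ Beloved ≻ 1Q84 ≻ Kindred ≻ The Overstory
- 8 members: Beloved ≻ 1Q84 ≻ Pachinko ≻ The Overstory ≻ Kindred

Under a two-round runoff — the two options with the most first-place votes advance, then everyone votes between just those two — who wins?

1Q84

Round 1 first-place votes: Beloved 8, Kindred 9, Pachinko 6, The Overstory 0, 1Q84 20.
1Q84 and Kindred advance.
Runoff: 1Q84 is preferred to Kindred by 34 voters; Kindred by 9.
1Q84 wins the runoff.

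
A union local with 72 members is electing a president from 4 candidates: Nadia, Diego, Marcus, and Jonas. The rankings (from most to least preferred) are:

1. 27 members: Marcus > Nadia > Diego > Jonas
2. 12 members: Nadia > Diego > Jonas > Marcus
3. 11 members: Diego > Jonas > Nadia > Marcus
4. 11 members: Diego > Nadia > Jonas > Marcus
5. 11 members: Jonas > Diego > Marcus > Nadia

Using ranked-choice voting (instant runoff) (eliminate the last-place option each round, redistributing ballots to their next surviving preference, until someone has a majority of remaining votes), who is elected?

Diego

Round 1: Nadia 12, Diego 22, Marcus 27, Jonas 11. Eliminate Jonas.
Round 2: Nadia 12, Diego 33, Marcus 27. Eliminate Nadia.
Round 3: Diego 45, Marcus 27. Diego has a majority.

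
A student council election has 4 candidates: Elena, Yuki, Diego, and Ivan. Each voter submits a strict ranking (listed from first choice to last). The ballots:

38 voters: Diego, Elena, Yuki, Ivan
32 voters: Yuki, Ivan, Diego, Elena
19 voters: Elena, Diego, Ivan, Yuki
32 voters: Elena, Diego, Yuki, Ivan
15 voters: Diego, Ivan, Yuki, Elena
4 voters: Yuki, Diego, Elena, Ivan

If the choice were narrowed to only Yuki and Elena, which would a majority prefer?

Voters preferring Yuki to Elena: 51; preferring Elena to Yuki: 89.
Elena wins the head-to-head.

Elena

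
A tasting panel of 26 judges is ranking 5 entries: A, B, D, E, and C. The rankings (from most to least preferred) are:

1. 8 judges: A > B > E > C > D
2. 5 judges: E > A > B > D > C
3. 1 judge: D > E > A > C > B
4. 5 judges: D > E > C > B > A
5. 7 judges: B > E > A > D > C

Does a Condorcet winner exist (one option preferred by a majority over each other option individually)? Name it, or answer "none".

Checking pairwise contests:
E beats A 18–8.
A beats B 14–12.
A beats D 20–6.
B beats E 15–11.
A beats C 21–5.
Every option loses at least one head-to-head, so there is no Condorcet winner.

none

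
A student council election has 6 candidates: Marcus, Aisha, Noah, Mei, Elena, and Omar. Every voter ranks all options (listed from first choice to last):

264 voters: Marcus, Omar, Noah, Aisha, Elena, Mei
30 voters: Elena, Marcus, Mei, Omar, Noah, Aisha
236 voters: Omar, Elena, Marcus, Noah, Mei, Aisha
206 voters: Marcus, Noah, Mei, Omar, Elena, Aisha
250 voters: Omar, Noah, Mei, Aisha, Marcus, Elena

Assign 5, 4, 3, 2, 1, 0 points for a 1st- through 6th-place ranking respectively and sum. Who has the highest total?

Marcus: 264·5 + 30·4 + 236·3 + 206·5 + 250·1 = 3428
Aisha: 264·2 + 30·0 + 236·0 + 206·0 + 250·2 = 1028
Noah: 264·3 + 30·1 + 236·2 + 206·4 + 250·4 = 3118
Mei: 264·0 + 30·3 + 236·1 + 206·3 + 250·3 = 1694
Elena: 264·1 + 30·5 + 236·4 + 206·1 + 250·0 = 1564
Omar: 264·4 + 30·2 + 236·5 + 206·2 + 250·5 = 3958
Omar has the highest Borda score (3958).

Omar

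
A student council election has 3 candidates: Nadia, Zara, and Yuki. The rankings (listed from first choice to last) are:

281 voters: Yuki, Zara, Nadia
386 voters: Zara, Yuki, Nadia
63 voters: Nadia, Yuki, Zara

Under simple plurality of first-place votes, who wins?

First-place votes: Nadia 63, Zara 386, Yuki 281.
Zara has the most first-place votes.

Zara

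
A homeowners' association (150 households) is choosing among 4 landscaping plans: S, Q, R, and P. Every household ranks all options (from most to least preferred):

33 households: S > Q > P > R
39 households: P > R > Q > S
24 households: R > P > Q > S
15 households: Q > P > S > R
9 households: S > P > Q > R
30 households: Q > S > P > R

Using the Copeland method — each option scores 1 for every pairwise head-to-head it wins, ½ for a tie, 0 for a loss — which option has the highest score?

Q

S: beats R; loses to Q and P → score 1.
Q: beats S, R, and P → score 3.
R: loses to S, Q, and P → score 0.
P: beats S and R; loses to Q → score 2.
Q has the best pairwise record.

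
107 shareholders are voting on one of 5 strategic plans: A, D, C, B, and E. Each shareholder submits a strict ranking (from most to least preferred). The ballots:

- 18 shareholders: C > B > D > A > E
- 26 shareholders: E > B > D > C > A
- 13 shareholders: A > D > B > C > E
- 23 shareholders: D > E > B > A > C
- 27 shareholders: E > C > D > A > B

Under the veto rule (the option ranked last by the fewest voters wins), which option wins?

D

Last-place votes: A 26, D 0, C 23, B 27, E 31.
D is ranked last by the fewest voters, so D wins.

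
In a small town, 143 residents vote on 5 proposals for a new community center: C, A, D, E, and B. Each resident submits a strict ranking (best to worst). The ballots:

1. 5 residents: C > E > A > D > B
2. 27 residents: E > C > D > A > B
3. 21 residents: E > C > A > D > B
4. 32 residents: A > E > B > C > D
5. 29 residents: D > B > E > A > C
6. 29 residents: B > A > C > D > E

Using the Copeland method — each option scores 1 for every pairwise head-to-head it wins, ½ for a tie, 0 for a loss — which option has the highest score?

E

C: beats D; loses to A, E, and B → score 1.
A: beats C, D, and B; loses to E → score 3.
D: beats B; loses to C, A, and E → score 1.
E: beats C, A, D, and B → score 4.
B: beats C; loses to A, D, and E → score 1.
E has the best pairwise record.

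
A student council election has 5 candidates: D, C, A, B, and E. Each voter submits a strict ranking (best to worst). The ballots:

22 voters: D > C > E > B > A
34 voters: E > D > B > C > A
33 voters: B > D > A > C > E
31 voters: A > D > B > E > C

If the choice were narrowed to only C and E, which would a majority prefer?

Voters preferring C to E: 55; preferring E to C: 65.
E wins the head-to-head.

E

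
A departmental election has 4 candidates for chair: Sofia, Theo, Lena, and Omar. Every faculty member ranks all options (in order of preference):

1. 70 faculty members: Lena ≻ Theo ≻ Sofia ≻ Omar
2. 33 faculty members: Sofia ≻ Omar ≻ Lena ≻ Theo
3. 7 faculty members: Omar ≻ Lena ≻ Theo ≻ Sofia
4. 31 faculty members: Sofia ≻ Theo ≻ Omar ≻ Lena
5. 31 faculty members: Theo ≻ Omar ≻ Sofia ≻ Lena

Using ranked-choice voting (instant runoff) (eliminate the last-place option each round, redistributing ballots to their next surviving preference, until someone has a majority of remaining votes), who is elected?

Sofia

Round 1: Sofia 64, Theo 31, Lena 70, Omar 7. Eliminate Omar.
Round 2: Sofia 64, Theo 31, Lena 77. Eliminate Theo.
Round 3: Sofia 95, Lena 77. Sofia has a majority.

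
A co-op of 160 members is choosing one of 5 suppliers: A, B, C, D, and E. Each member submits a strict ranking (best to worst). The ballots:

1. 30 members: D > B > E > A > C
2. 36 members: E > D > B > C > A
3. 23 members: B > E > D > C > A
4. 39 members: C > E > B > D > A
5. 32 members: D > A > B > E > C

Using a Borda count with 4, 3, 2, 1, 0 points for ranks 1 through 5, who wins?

D

A: 30·1 + 36·0 + 23·0 + 39·0 + 32·3 = 126
B: 30·3 + 36·2 + 23·4 + 39·2 + 32·2 = 396
C: 30·0 + 36·1 + 23·1 + 39·4 + 32·0 = 215
D: 30·4 + 36·3 + 23·2 + 39·1 + 32·4 = 441
E: 30·2 + 36·4 + 23·3 + 39·3 + 32·1 = 422
D has the highest Borda score (441).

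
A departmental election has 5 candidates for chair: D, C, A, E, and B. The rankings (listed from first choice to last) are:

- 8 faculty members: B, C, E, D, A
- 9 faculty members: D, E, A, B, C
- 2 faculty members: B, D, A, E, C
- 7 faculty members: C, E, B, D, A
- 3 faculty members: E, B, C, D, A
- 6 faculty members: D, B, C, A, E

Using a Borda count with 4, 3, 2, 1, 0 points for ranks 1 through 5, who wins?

B

D: 8·1 + 9·4 + 2·3 + 7·1 + 3·1 + 6·4 = 84
C: 8·3 + 9·0 + 2·0 + 7·4 + 3·2 + 6·2 = 70
A: 8·0 + 9·2 + 2·2 + 7·0 + 3·0 + 6·1 = 28
E: 8·2 + 9·3 + 2·1 + 7·3 + 3·4 + 6·0 = 78
B: 8·4 + 9·1 + 2·4 + 7·2 + 3·3 + 6·3 = 90
B has the highest Borda score (90).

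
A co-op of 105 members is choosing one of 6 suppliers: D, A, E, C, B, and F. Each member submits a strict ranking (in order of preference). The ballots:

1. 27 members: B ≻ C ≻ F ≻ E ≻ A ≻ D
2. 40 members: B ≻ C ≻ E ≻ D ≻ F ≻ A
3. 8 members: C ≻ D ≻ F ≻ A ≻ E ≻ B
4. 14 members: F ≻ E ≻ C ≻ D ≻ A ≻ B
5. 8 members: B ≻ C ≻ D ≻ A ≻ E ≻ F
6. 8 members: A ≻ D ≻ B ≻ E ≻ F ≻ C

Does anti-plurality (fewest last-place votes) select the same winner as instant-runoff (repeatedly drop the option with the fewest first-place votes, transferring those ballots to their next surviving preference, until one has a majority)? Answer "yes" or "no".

no

Anti-plurality — last-place votes: D 27, A 40, E 0, C 8, B 22, F 8. Winner: E.
Instant-runoff — R1 D 0, A 8, E 0, C 8, B 75, F 14 (B winner). Winner: B.
The two methods disagree.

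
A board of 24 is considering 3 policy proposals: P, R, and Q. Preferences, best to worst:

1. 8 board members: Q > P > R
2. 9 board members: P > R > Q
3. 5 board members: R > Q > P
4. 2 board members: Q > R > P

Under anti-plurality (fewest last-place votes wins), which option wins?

Last-place votes: P 7, R 8, Q 9.
P is ranked last by the fewest voters, so P wins.

P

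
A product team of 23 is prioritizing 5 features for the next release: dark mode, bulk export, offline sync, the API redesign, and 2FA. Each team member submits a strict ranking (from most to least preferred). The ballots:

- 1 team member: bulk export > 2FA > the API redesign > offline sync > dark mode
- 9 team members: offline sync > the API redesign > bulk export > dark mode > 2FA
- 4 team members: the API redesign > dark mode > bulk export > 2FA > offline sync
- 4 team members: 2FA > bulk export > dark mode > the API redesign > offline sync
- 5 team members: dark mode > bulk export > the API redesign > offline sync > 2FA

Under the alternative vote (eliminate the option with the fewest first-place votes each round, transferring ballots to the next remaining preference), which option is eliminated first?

bulk export

Round 1: dark mode 5, bulk export 1, offline sync 9, the API redesign 4, 2FA 4. Eliminate bulk export.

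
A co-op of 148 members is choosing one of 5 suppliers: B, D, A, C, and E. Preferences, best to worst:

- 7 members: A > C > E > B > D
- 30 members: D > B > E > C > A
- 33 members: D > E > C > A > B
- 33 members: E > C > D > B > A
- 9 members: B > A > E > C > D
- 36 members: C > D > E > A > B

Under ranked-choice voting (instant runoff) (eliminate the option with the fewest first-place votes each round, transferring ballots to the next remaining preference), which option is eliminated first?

A

Round 1: B 9, D 63, A 7, C 36, E 33. Eliminate A.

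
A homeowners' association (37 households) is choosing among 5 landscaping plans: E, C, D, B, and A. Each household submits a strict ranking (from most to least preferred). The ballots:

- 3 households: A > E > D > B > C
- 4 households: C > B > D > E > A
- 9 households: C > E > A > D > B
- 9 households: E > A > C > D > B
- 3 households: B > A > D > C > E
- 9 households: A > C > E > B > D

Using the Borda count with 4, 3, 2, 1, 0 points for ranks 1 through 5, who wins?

A

E: 3·3 + 4·1 + 9·3 + 9·4 + 3·0 + 9·2 = 94
C: 3·0 + 4·4 + 9·4 + 9·2 + 3·1 + 9·3 = 100
D: 3·2 + 4·2 + 9·1 + 9·1 + 3·2 + 9·0 = 38
B: 3·1 + 4·3 + 9·0 + 9·0 + 3·4 + 9·1 = 36
A: 3·4 + 4·0 + 9·2 + 9·3 + 3·3 + 9·4 = 102
A has the highest Borda score (102).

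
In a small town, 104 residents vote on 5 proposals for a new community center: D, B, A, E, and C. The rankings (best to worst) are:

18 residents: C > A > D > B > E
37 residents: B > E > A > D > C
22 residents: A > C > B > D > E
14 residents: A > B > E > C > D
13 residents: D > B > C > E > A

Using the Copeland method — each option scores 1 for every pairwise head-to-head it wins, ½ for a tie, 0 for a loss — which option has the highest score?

D: beats E; loses to B, A, and C → score 1.
B: beats D, E, and C; loses to A → score 3.
A: beats D, B, E, and C → score 4.
E: loses to D, B, A, and C → score 0.
C: beats D and E; loses to B and A → score 2.
A has the best pairwise record.

A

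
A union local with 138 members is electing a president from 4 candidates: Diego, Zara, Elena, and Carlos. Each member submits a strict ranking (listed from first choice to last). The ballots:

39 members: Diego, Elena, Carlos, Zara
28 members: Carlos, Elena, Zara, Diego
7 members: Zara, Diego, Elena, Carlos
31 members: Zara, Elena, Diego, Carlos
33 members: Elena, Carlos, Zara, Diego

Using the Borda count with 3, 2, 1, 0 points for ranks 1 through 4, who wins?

Elena

Diego: 39·3 + 28·0 + 7·2 + 31·1 + 33·0 = 162
Zara: 39·0 + 28·1 + 7·3 + 31·3 + 33·1 = 175
Elena: 39·2 + 28·2 + 7·1 + 31·2 + 33·3 = 302
Carlos: 39·1 + 28·3 + 7·0 + 31·0 + 33·2 = 189
Elena has the highest Borda score (302).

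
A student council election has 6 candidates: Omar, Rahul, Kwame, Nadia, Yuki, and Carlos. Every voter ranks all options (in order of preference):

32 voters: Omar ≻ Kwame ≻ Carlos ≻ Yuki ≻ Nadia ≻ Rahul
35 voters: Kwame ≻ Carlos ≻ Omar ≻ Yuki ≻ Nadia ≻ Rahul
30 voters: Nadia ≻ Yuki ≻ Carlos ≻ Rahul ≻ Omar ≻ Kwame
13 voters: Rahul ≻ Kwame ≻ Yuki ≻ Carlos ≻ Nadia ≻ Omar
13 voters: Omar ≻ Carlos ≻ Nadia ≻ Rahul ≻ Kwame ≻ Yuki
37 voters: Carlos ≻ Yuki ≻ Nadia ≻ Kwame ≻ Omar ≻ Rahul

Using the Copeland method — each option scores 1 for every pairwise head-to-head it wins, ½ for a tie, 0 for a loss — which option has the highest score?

Omar: beats Rahul; ties Nadia and Yuki; loses to Kwame and Carlos → score 2.
Rahul: loses to Omar, Kwame, Nadia, Yuki, and Carlos → score 0.
Kwame: beats Omar, Rahul, and Yuki; ties Nadia and Carlos → score 4.
Nadia: beats Rahul; ties Omar and Kwame; loses to Yuki and Carlos → score 2.
Yuki: beats Rahul and Nadia; ties Omar; loses to Kwame and Carlos → score 2.5.
Carlos: beats Omar, Rahul, Nadia, and Yuki; ties Kwame → score 4.5.
Carlos has the best pairwise record.

Carlos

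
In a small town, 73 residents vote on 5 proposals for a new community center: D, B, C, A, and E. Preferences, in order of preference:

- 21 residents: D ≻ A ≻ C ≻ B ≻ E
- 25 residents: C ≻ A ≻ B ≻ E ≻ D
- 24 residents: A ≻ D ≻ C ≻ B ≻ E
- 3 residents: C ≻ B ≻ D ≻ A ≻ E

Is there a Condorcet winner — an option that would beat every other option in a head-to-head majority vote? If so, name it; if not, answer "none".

A vs D: 49–24 for A.
A vs B: 70–3 for A.
A vs C: 45–28 for A.
A vs E: 73–0 for A.
A beats every other option head-to-head.

A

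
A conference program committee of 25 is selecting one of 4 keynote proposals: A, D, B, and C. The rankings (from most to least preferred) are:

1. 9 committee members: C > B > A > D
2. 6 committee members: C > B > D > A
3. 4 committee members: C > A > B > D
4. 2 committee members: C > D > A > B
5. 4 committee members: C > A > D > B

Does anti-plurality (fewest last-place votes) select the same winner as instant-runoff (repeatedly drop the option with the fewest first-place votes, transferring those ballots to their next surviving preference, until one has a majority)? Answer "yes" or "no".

Anti-plurality — last-place votes: A 6, D 13, B 6, C 0. Winner: C.
Instant-runoff — R1 A 0, D 0, B 0, C 25 (C winner). Winner: C.
The two methods agree.

yes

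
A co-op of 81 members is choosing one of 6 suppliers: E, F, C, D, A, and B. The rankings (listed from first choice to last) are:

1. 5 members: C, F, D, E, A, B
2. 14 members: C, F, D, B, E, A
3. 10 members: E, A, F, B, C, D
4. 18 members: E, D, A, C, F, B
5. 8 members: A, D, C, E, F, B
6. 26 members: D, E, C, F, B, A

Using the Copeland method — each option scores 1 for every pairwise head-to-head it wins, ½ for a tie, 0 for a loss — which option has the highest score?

D

E: beats F, C, A, and B; loses to D → score 4.
F: beats A and B; loses to E, C, and D → score 2.
C: beats F, A, and B; loses to E and D → score 3.
D: beats E, F, C, A, and B → score 5.
A: beats B; loses to E, F, C, and D → score 1.
B: loses to E, F, C, D, and A → score 0.
D has the best pairwise record.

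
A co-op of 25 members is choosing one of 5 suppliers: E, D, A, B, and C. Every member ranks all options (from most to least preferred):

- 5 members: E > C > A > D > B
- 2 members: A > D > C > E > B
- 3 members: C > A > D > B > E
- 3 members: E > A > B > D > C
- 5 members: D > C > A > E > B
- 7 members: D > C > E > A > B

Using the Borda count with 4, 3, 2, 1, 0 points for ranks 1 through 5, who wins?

E: 5·4 + 2·1 + 3·0 + 3·4 + 5·1 + 7·2 = 53
D: 5·1 + 2·3 + 3·2 + 3·1 + 5·4 + 7·4 = 68
A: 5·2 + 2·4 + 3·3 + 3·3 + 5·2 + 7·1 = 53
B: 5·0 + 2·0 + 3·1 + 3·2 + 5·0 + 7·0 = 9
C: 5·3 + 2·2 + 3·4 + 3·0 + 5·3 + 7·3 = 67
D has the highest Borda score (68).

D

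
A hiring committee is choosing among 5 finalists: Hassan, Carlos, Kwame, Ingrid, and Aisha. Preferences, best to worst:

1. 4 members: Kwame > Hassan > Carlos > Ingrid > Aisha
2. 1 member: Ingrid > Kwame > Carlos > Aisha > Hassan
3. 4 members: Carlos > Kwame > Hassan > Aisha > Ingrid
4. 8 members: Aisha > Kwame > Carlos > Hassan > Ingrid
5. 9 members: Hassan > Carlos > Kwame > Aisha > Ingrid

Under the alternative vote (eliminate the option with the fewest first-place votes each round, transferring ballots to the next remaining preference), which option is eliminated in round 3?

Aisha

Round 1: Hassan 9, Carlos 4, Kwame 4, Ingrid 1, Aisha 8. Eliminate Ingrid.
Round 2: Hassan 9, Carlos 4, Kwame 5, Aisha 8. Eliminate Carlos.
Round 3: Hassan 9, Kwame 9, Aisha 8. Eliminate Aisha.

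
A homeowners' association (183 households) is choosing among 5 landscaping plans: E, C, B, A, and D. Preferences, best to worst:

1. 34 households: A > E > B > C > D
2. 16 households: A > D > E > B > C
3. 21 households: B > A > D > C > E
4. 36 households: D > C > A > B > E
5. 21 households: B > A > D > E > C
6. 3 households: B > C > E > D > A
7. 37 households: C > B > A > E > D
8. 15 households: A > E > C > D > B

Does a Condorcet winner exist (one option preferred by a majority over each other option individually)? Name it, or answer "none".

A

A vs E: 180–3 for A.
A vs C: 107–76 for A.
A vs B: 101–82 for A.
A vs D: 144–39 for A.
A beats every other option head-to-head.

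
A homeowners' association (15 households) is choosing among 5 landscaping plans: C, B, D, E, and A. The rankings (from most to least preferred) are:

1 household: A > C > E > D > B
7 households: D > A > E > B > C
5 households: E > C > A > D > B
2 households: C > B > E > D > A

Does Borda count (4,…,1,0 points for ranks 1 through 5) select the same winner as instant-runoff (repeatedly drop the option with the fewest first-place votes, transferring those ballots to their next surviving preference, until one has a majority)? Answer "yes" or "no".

yes

Borda — scores: C 26, B 13, D 36, E 40, A 35. Winner: E.
Instant-runoff — R1 C 2, B 0, D 7, E 5, A 1 (B out); R2 C 2, D 7, E 5, A 1 (A out); R3 C 3, D 7, E 5 (C out); R4 D 7, E 8 (E winner). Winner: E.
The two methods agree.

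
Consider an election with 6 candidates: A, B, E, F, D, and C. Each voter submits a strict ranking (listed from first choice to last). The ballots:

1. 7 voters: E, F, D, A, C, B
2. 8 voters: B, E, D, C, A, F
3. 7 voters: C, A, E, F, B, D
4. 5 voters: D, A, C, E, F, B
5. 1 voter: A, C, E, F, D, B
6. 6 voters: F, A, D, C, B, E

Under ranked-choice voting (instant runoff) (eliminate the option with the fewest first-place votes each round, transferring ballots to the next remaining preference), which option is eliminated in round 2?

D

Round 1: A 1, B 8, E 7, F 6, D 5, C 7. Eliminate A.
Round 2: B 8, E 7, F 6, D 5, C 8. Eliminate D.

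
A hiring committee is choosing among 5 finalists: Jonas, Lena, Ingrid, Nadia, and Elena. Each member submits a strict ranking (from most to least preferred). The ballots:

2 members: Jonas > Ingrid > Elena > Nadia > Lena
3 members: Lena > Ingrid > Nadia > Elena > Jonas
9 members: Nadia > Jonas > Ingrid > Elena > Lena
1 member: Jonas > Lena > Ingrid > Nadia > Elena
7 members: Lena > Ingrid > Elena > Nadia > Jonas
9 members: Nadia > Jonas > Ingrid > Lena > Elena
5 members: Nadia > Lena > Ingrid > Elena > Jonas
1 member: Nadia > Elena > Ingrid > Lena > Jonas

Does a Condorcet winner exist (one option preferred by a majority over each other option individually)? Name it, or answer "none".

Nadia vs Jonas: 34–3 for Nadia.
Nadia vs Lena: 26–11 for Nadia.
Nadia vs Ingrid: 24–13 for Nadia.
Nadia vs Elena: 28–9 for Nadia.
Nadia beats every other option head-to-head.

Nadia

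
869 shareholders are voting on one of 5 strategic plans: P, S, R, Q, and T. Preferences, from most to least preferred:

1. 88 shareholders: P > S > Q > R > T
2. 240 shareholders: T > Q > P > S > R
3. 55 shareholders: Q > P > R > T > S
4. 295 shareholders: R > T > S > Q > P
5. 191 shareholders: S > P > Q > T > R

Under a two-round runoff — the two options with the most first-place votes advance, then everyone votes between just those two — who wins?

R

Round 1 first-place votes: P 88, S 191, R 295, Q 55, T 240.
R and T advance.
Runoff: R is preferred to T by 438 voters; T by 431.
R wins the runoff.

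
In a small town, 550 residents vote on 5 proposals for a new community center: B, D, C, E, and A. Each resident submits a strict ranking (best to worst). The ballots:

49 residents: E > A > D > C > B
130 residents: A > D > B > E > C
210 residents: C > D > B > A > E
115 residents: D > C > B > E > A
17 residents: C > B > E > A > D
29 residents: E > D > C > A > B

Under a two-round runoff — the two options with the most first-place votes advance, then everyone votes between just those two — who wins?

C

Round 1 first-place votes: B 0, D 115, C 227, E 78, A 130.
C and A advance.
Runoff: C is preferred to A by 371 voters; A by 179.
C wins the runoff.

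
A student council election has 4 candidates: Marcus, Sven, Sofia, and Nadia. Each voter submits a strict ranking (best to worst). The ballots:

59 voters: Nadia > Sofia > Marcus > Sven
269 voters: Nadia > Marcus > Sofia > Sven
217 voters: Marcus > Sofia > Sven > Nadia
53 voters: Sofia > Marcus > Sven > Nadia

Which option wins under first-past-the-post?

First-place votes: Marcus 217, Sven 0, Sofia 53, Nadia 328.
Nadia has the most first-place votes.

Nadia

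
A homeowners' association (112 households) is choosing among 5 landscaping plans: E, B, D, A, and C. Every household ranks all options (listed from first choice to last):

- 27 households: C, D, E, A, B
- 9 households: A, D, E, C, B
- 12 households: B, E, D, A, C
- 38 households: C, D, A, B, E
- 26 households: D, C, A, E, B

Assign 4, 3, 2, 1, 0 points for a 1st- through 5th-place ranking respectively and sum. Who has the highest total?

D

E: 27·2 + 9·2 + 12·3 + 38·0 + 26·1 = 134
B: 27·0 + 9·0 + 12·4 + 38·1 + 26·0 = 86
D: 27·3 + 9·3 + 12·2 + 38·3 + 26·4 = 350
A: 27·1 + 9·4 + 12·1 + 38·2 + 26·2 = 203
C: 27·4 + 9·1 + 12·0 + 38·4 + 26·3 = 347
D has the highest Borda score (350).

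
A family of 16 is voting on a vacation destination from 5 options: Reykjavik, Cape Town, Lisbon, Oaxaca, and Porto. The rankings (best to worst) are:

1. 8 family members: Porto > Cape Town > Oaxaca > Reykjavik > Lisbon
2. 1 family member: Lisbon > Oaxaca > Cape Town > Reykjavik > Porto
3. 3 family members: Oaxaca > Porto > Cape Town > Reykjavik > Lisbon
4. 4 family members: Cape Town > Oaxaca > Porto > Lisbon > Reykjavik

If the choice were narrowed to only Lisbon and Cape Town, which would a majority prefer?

Cape Town

Voters preferring Lisbon to Cape Town: 1; preferring Cape Town to Lisbon: 15.
Cape Town wins the head-to-head.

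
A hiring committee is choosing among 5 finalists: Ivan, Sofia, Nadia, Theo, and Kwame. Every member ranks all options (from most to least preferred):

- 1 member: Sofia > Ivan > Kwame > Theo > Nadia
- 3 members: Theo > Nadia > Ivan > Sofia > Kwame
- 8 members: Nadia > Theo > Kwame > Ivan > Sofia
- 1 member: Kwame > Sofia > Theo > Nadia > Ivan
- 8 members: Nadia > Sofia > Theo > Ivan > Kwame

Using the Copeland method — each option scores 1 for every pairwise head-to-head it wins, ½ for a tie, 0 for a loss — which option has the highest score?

Ivan: beats Sofia and Kwame; loses to Nadia and Theo → score 2.
Sofia: beats Kwame; loses to Ivan, Nadia, and Theo → score 1.
Nadia: beats Ivan, Sofia, Theo, and Kwame → score 4.
Theo: beats Ivan, Sofia, and Kwame; loses to Nadia → score 3.
Kwame: loses to Ivan, Sofia, Nadia, and Theo → score 0.
Nadia has the best pairwise record.

Nadia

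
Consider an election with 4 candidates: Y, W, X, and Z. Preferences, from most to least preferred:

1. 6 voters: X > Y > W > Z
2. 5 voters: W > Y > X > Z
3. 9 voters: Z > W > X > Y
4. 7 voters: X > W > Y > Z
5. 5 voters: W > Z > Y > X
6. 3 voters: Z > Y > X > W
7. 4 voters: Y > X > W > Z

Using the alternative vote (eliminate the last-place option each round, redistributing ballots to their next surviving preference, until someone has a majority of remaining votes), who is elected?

X

Round 1: Y 4, W 10, X 13, Z 12. Eliminate Y.
Round 2: W 10, X 17, Z 12. Eliminate W.
Round 3: X 22, Z 17. X has a majority.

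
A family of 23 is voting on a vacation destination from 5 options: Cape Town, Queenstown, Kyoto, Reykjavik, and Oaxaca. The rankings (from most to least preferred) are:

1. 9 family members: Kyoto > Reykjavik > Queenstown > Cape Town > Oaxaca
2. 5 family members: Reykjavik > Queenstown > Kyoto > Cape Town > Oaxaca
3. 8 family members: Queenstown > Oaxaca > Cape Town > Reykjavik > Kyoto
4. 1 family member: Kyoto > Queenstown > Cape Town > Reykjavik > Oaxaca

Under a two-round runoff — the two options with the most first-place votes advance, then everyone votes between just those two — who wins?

Round 1 first-place votes: Cape Town 0, Queenstown 8, Kyoto 10, Reykjavik 5, Oaxaca 0.
Kyoto and Queenstown advance.
Runoff: Kyoto is preferred to Queenstown by 10 voters; Queenstown by 13.
Queenstown wins the runoff.

Queenstown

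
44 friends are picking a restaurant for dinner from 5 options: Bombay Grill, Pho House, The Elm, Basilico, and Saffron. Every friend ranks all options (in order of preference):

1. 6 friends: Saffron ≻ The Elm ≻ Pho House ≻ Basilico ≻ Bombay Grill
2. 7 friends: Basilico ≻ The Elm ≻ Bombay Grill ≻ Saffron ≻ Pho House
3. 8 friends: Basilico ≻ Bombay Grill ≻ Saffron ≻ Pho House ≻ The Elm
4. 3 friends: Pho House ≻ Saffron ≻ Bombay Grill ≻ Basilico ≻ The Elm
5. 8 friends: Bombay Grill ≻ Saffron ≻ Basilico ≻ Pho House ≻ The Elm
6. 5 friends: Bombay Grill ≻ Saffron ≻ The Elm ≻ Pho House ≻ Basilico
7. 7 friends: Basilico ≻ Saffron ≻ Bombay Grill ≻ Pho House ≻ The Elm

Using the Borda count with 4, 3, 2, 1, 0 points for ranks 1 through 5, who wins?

Bombay Grill: 6·0 + 7·2 + 8·3 + 3·2 + 8·4 + 5·4 + 7·2 = 110
Pho House: 6·2 + 7·0 + 8·1 + 3·4 + 8·1 + 5·1 + 7·1 = 52
The Elm: 6·3 + 7·3 + 8·0 + 3·0 + 8·0 + 5·2 + 7·0 = 49
Basilico: 6·1 + 7·4 + 8·4 + 3·1 + 8·2 + 5·0 + 7·4 = 113
Saffron: 6·4 + 7·1 + 8·2 + 3·3 + 8·3 + 5·3 + 7·3 = 116
Saffron has the highest Borda score (116).

Saffron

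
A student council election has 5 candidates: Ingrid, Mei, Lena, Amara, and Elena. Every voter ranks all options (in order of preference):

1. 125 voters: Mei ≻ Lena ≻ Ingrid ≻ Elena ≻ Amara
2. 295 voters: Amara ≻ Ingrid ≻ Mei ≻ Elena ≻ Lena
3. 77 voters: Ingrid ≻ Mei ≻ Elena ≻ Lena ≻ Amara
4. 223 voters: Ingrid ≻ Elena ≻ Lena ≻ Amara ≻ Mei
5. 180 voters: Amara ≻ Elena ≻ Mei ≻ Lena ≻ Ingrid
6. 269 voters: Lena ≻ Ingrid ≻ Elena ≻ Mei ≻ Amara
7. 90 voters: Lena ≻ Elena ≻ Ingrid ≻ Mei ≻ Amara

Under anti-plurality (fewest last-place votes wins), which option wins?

Last-place votes: Ingrid 180, Mei 223, Lena 295, Amara 561, Elena 0.
Elena is ranked last by the fewest voters, so Elena wins.

Elena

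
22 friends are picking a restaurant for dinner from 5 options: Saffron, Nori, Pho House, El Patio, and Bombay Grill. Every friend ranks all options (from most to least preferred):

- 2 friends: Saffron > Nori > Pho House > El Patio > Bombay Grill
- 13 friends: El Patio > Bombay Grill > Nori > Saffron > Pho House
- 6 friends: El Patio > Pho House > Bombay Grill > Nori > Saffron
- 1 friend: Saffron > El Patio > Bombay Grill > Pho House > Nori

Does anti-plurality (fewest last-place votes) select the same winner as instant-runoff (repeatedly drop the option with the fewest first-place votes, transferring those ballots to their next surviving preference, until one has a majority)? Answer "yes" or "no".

Anti-plurality — last-place votes: Saffron 6, Nori 1, Pho House 13, El Patio 0, Bombay Grill 2. Winner: El Patio.
Instant-runoff — R1 Saffron 3, Nori 0, Pho House 0, El Patio 19, Bombay Grill 0 (El Patio winner). Winner: El Patio.
The two methods agree.

yes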